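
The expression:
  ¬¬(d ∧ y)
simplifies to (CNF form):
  d ∧ y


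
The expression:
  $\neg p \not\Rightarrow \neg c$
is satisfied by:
  {c: True, p: False}


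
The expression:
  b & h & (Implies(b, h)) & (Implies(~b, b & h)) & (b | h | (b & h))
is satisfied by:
  {h: True, b: True}


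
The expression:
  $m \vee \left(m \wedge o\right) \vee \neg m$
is always true.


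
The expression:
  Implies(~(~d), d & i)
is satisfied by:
  {i: True, d: False}
  {d: False, i: False}
  {d: True, i: True}


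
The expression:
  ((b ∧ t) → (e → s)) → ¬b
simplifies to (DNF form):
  (e ∧ t ∧ ¬s) ∨ ¬b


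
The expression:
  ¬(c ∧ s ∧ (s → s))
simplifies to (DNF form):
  ¬c ∨ ¬s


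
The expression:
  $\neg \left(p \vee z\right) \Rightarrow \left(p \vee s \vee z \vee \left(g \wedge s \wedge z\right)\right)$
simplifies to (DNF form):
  $p \vee s \vee z$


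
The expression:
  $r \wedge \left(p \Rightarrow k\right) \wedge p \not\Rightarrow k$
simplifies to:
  $\text{False}$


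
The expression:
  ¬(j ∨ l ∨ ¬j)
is never true.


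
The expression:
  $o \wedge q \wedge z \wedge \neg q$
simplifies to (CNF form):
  $\text{False}$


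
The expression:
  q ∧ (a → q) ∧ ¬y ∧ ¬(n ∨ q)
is never true.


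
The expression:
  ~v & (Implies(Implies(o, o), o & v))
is never true.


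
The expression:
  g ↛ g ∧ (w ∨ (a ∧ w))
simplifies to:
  False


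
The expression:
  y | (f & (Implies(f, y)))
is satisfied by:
  {y: True}


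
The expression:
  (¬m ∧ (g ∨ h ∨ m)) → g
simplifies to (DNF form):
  g ∨ m ∨ ¬h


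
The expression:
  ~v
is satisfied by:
  {v: False}


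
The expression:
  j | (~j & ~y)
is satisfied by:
  {j: True, y: False}
  {y: False, j: False}
  {y: True, j: True}


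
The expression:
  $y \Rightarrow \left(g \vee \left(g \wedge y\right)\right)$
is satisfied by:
  {g: True, y: False}
  {y: False, g: False}
  {y: True, g: True}


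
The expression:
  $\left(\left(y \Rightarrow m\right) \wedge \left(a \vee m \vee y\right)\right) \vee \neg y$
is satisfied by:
  {m: True, y: False}
  {y: False, m: False}
  {y: True, m: True}


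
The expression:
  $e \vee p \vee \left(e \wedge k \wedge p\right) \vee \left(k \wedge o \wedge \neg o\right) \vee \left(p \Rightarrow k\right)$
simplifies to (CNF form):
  $\text{True}$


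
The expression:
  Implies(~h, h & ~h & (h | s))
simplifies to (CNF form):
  h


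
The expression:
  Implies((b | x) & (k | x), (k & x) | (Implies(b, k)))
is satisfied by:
  {k: True, x: False, b: False}
  {k: False, x: False, b: False}
  {b: True, k: True, x: False}
  {b: True, k: False, x: False}
  {x: True, k: True, b: False}
  {x: True, k: False, b: False}
  {x: True, b: True, k: True}


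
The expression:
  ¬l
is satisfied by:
  {l: False}


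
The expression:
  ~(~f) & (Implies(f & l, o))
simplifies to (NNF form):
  f & (o | ~l)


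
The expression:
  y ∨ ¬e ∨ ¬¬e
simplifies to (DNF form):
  True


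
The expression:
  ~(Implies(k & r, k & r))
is never true.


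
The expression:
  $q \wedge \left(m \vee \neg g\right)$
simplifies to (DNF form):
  $\left(m \wedge q\right) \vee \left(q \wedge \neg g\right)$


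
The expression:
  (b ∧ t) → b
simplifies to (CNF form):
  True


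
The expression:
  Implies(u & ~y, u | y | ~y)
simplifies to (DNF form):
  True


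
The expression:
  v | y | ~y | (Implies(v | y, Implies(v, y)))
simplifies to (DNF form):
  True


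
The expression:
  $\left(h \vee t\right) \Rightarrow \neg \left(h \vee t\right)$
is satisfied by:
  {h: False, t: False}


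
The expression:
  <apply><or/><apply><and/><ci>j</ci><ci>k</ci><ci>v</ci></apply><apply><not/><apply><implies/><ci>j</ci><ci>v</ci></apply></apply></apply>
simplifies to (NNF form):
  <apply><and/><ci>j</ci><apply><or/><ci>k</ci><apply><not/><ci>v</ci></apply></apply></apply>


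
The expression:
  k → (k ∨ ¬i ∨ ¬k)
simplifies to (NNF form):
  True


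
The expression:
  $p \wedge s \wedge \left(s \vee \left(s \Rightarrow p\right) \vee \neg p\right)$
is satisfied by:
  {p: True, s: True}


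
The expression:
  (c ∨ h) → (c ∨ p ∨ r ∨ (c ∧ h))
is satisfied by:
  {r: True, c: True, p: True, h: False}
  {r: True, c: True, h: False, p: False}
  {r: True, p: True, h: False, c: False}
  {r: True, h: False, p: False, c: False}
  {c: True, p: True, h: False, r: False}
  {c: True, h: False, p: False, r: False}
  {p: True, c: False, h: False, r: False}
  {c: False, h: False, p: False, r: False}
  {c: True, r: True, h: True, p: True}
  {c: True, r: True, h: True, p: False}
  {r: True, h: True, p: True, c: False}
  {r: True, h: True, c: False, p: False}
  {p: True, h: True, c: True, r: False}
  {h: True, c: True, r: False, p: False}
  {h: True, p: True, r: False, c: False}


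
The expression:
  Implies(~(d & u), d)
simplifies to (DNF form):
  d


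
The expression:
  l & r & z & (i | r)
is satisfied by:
  {r: True, z: True, l: True}


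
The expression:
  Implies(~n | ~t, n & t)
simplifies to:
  n & t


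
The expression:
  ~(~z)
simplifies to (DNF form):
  z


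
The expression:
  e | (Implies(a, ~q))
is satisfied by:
  {e: True, q: False, a: False}
  {e: False, q: False, a: False}
  {a: True, e: True, q: False}
  {a: True, e: False, q: False}
  {q: True, e: True, a: False}
  {q: True, e: False, a: False}
  {q: True, a: True, e: True}


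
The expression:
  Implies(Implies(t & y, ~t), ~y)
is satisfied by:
  {t: True, y: False}
  {y: False, t: False}
  {y: True, t: True}


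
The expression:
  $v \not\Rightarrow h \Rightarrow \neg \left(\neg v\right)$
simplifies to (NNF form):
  $\text{True}$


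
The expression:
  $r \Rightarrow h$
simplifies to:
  $h \vee \neg r$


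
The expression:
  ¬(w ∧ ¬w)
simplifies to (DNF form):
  True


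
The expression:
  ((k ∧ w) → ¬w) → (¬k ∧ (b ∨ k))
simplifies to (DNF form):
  (b ∧ ¬k) ∨ (k ∧ w)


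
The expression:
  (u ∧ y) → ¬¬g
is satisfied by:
  {g: True, u: False, y: False}
  {u: False, y: False, g: False}
  {y: True, g: True, u: False}
  {y: True, u: False, g: False}
  {g: True, u: True, y: False}
  {u: True, g: False, y: False}
  {y: True, u: True, g: True}


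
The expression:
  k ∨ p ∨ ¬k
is always true.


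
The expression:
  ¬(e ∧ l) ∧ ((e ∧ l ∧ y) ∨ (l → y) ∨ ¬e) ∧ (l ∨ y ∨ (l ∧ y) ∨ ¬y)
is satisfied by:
  {l: False, e: False}
  {e: True, l: False}
  {l: True, e: False}


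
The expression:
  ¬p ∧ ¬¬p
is never true.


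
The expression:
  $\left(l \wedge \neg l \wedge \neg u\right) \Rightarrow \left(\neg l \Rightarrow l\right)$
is always true.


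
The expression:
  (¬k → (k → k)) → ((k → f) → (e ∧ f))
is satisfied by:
  {k: True, e: True, f: False}
  {k: True, e: False, f: False}
  {k: True, f: True, e: True}
  {f: True, e: True, k: False}


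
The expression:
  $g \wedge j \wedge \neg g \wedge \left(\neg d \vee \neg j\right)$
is never true.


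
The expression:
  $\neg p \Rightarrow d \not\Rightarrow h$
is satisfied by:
  {p: True, d: True, h: False}
  {p: True, d: False, h: False}
  {p: True, h: True, d: True}
  {p: True, h: True, d: False}
  {d: True, h: False, p: False}


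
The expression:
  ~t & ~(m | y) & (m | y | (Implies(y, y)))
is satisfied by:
  {y: False, t: False, m: False}


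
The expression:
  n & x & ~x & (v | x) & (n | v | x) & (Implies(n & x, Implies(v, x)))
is never true.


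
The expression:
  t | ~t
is always true.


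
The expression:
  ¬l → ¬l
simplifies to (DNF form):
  True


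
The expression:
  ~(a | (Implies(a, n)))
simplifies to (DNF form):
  False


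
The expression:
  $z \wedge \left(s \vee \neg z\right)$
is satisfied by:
  {z: True, s: True}


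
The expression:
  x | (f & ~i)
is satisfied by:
  {x: True, f: True, i: False}
  {x: True, f: False, i: False}
  {x: True, i: True, f: True}
  {x: True, i: True, f: False}
  {f: True, i: False, x: False}


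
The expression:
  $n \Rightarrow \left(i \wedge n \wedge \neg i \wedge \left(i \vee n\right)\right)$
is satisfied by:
  {n: False}


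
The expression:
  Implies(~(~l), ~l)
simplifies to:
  ~l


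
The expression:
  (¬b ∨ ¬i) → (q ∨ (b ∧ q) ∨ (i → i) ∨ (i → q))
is always true.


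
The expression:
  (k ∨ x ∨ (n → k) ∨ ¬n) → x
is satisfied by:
  {x: True, n: True, k: False}
  {x: True, n: False, k: False}
  {x: True, k: True, n: True}
  {x: True, k: True, n: False}
  {n: True, k: False, x: False}


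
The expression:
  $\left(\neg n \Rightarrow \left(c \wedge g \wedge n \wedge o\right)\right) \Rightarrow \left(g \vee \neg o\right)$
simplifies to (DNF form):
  $g \vee \neg n \vee \neg o$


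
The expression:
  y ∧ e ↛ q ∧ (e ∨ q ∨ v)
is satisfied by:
  {e: True, y: True, q: False}


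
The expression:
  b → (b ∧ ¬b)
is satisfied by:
  {b: False}


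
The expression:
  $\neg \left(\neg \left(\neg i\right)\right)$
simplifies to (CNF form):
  $\neg i$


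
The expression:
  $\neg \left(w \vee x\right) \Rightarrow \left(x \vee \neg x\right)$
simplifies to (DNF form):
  $\text{True}$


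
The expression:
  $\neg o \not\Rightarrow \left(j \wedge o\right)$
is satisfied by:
  {o: False}


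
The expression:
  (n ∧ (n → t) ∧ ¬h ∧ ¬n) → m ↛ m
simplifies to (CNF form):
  True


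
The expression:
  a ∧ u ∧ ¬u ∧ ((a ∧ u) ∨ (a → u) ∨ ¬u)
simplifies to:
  False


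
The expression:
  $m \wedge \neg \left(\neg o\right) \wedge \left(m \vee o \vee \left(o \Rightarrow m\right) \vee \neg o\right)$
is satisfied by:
  {m: True, o: True}


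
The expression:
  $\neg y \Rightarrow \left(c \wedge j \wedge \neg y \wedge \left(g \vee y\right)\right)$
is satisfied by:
  {y: True, j: True, g: True, c: True}
  {y: True, j: True, g: True, c: False}
  {y: True, j: True, c: True, g: False}
  {y: True, j: True, c: False, g: False}
  {y: True, g: True, c: True, j: False}
  {y: True, g: True, c: False, j: False}
  {y: True, g: False, c: True, j: False}
  {y: True, g: False, c: False, j: False}
  {j: True, g: True, c: True, y: False}


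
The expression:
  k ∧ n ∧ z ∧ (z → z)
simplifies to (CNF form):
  k ∧ n ∧ z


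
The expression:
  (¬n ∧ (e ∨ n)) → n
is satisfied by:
  {n: True, e: False}
  {e: False, n: False}
  {e: True, n: True}


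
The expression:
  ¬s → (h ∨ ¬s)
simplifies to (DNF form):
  True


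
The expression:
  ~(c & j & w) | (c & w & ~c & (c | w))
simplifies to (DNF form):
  ~c | ~j | ~w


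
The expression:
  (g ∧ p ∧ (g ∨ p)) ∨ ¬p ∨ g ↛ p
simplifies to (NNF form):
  g ∨ ¬p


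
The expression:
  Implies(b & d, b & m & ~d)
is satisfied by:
  {d: False, b: False}
  {b: True, d: False}
  {d: True, b: False}


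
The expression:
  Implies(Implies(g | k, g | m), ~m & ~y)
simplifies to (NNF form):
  ~m & (k | ~y) & (~g | ~y)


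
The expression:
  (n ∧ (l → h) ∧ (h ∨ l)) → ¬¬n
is always true.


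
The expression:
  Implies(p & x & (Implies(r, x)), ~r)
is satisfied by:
  {p: False, x: False, r: False}
  {r: True, p: False, x: False}
  {x: True, p: False, r: False}
  {r: True, x: True, p: False}
  {p: True, r: False, x: False}
  {r: True, p: True, x: False}
  {x: True, p: True, r: False}


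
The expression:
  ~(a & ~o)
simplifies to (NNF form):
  o | ~a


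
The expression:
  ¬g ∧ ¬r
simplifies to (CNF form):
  ¬g ∧ ¬r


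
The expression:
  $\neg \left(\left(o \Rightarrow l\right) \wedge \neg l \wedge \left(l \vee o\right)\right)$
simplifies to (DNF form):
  $\text{True}$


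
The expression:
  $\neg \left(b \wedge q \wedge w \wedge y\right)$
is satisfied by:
  {w: False, q: False, y: False, b: False}
  {b: True, w: False, q: False, y: False}
  {y: True, w: False, q: False, b: False}
  {b: True, y: True, w: False, q: False}
  {q: True, b: False, w: False, y: False}
  {b: True, q: True, w: False, y: False}
  {y: True, q: True, b: False, w: False}
  {b: True, y: True, q: True, w: False}
  {w: True, y: False, q: False, b: False}
  {b: True, w: True, y: False, q: False}
  {y: True, w: True, b: False, q: False}
  {b: True, y: True, w: True, q: False}
  {q: True, w: True, y: False, b: False}
  {b: True, q: True, w: True, y: False}
  {y: True, q: True, w: True, b: False}


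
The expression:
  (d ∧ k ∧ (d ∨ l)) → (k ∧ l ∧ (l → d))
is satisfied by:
  {l: True, k: False, d: False}
  {k: False, d: False, l: False}
  {d: True, l: True, k: False}
  {d: True, k: False, l: False}
  {l: True, k: True, d: False}
  {k: True, l: False, d: False}
  {d: True, k: True, l: True}


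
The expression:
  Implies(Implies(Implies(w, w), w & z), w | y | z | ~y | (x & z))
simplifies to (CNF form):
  True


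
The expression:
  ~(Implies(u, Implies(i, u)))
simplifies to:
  False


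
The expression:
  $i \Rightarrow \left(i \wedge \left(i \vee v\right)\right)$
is always true.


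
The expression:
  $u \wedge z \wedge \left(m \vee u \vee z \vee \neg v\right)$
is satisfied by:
  {z: True, u: True}


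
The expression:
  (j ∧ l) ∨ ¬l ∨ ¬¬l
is always true.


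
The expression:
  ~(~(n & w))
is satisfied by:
  {w: True, n: True}


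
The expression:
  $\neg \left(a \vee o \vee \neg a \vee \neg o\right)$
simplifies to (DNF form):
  $\text{False}$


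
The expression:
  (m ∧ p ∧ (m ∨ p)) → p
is always true.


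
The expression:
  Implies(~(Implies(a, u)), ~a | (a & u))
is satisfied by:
  {u: True, a: False}
  {a: False, u: False}
  {a: True, u: True}


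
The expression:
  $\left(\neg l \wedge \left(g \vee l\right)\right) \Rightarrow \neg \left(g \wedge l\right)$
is always true.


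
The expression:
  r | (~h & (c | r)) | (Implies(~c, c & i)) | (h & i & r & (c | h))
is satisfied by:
  {r: True, c: True}
  {r: True, c: False}
  {c: True, r: False}


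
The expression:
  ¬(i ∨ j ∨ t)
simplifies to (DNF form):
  ¬i ∧ ¬j ∧ ¬t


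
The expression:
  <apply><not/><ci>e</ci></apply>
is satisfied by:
  {e: False}


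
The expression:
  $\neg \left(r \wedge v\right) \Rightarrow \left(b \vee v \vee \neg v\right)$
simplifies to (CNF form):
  $\text{True}$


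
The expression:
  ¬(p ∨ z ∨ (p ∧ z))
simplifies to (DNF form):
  ¬p ∧ ¬z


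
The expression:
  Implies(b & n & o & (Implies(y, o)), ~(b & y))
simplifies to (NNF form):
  ~b | ~n | ~o | ~y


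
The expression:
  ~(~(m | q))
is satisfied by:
  {q: True, m: True}
  {q: True, m: False}
  {m: True, q: False}


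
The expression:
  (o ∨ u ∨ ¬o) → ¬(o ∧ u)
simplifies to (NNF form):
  ¬o ∨ ¬u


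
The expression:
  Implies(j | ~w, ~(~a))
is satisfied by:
  {a: True, w: True, j: False}
  {a: True, j: False, w: False}
  {a: True, w: True, j: True}
  {a: True, j: True, w: False}
  {w: True, j: False, a: False}


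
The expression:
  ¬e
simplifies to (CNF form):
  ¬e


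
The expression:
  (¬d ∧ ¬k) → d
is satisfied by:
  {d: True, k: True}
  {d: True, k: False}
  {k: True, d: False}


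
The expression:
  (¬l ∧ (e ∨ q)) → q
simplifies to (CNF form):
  l ∨ q ∨ ¬e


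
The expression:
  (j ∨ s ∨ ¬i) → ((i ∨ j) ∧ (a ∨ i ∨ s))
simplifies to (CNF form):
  (i ∨ j) ∧ (a ∨ i ∨ j) ∧ (a ∨ i ∨ s) ∧ (i ∨ j ∨ s)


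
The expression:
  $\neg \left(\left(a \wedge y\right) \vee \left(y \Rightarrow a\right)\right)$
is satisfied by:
  {y: True, a: False}


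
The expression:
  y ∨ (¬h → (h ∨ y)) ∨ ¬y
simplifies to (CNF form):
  True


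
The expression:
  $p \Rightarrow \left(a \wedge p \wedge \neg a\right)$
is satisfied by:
  {p: False}


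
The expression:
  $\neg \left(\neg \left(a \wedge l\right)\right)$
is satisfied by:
  {a: True, l: True}


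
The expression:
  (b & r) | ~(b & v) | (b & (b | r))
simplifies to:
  True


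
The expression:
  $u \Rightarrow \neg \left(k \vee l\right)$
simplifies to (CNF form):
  $\left(\neg k \vee \neg u\right) \wedge \left(\neg l \vee \neg u\right)$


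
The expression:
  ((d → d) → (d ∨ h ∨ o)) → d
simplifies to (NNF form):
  d ∨ (¬h ∧ ¬o)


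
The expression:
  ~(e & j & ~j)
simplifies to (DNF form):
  True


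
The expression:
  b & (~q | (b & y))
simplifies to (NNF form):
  b & (y | ~q)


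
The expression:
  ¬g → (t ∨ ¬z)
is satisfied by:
  {t: True, g: True, z: False}
  {t: True, g: False, z: False}
  {g: True, t: False, z: False}
  {t: False, g: False, z: False}
  {t: True, z: True, g: True}
  {t: True, z: True, g: False}
  {z: True, g: True, t: False}


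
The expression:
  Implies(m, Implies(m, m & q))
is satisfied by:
  {q: True, m: False}
  {m: False, q: False}
  {m: True, q: True}


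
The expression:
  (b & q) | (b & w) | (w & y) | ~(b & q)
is always true.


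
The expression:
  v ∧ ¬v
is never true.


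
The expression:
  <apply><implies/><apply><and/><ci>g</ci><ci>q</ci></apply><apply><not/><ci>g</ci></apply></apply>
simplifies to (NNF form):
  <apply><or/><apply><not/><ci>g</ci></apply><apply><not/><ci>q</ci></apply></apply>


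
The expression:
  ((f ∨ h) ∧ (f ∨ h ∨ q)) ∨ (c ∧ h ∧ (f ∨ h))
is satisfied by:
  {h: True, f: True}
  {h: True, f: False}
  {f: True, h: False}


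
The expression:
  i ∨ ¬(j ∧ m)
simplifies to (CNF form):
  i ∨ ¬j ∨ ¬m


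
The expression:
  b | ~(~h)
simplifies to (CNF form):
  b | h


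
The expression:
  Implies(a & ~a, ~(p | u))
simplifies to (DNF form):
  True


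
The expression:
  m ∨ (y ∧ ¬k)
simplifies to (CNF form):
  (m ∨ y) ∧ (m ∨ ¬k)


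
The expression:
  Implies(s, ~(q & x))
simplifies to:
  ~q | ~s | ~x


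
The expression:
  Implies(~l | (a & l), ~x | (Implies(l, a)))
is always true.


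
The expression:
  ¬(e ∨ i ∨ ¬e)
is never true.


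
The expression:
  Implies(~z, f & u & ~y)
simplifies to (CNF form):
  (f | z) & (u | z) & (z | ~y)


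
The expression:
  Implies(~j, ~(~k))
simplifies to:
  j | k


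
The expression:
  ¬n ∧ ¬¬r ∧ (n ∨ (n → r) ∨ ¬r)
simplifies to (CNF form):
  r ∧ ¬n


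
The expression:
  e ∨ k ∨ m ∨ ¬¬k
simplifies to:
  e ∨ k ∨ m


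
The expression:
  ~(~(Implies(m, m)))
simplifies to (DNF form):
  True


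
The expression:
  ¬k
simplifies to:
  ¬k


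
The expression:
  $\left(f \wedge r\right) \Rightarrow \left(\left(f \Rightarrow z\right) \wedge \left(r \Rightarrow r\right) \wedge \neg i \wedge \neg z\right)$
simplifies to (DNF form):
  $\neg f \vee \neg r$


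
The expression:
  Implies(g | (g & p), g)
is always true.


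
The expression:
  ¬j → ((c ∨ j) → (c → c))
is always true.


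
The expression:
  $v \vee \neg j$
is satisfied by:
  {v: True, j: False}
  {j: False, v: False}
  {j: True, v: True}


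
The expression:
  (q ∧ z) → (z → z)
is always true.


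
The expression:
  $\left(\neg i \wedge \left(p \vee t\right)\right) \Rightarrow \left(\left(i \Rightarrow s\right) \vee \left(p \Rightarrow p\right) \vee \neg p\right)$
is always true.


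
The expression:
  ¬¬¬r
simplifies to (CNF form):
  ¬r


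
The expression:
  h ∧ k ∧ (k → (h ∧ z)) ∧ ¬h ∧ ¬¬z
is never true.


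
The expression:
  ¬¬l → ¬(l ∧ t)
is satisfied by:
  {l: False, t: False}
  {t: True, l: False}
  {l: True, t: False}


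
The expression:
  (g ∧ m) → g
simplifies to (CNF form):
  True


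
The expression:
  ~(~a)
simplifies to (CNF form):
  a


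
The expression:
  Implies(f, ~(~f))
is always true.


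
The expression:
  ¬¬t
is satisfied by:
  {t: True}


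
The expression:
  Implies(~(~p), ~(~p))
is always true.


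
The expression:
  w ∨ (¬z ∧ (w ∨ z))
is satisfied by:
  {w: True}


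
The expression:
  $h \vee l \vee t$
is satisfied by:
  {t: True, l: True, h: True}
  {t: True, l: True, h: False}
  {t: True, h: True, l: False}
  {t: True, h: False, l: False}
  {l: True, h: True, t: False}
  {l: True, h: False, t: False}
  {h: True, l: False, t: False}


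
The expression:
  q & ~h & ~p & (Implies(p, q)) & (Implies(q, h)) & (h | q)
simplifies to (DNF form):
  False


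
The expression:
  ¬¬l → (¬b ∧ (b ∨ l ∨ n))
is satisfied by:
  {l: False, b: False}
  {b: True, l: False}
  {l: True, b: False}


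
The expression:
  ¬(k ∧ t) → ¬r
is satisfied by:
  {t: True, k: True, r: False}
  {t: True, k: False, r: False}
  {k: True, t: False, r: False}
  {t: False, k: False, r: False}
  {r: True, t: True, k: True}


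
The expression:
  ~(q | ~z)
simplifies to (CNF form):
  z & ~q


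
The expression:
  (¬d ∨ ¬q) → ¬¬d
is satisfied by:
  {d: True}


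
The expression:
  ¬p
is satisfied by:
  {p: False}


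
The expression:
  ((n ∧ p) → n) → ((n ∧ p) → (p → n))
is always true.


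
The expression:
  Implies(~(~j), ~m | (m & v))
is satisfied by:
  {v: True, m: False, j: False}
  {m: False, j: False, v: False}
  {j: True, v: True, m: False}
  {j: True, m: False, v: False}
  {v: True, m: True, j: False}
  {m: True, v: False, j: False}
  {j: True, m: True, v: True}


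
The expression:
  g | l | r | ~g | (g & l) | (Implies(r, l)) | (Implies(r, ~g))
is always true.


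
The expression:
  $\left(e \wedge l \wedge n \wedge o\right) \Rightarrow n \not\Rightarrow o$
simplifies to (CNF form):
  $\neg e \vee \neg l \vee \neg n \vee \neg o$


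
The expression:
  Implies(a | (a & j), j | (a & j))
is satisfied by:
  {j: True, a: False}
  {a: False, j: False}
  {a: True, j: True}


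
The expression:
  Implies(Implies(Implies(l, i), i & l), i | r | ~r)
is always true.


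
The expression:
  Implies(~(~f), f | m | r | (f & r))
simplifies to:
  True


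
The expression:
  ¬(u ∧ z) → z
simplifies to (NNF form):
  z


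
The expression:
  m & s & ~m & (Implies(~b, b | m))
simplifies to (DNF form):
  False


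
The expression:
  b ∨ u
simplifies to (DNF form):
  b ∨ u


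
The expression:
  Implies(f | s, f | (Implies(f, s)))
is always true.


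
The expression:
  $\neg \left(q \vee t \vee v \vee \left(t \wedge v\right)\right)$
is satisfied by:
  {q: False, v: False, t: False}


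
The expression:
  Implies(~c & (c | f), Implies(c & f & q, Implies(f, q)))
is always true.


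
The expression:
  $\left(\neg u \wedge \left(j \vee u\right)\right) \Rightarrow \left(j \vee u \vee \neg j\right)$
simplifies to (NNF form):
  $\text{True}$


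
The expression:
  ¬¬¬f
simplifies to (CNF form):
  ¬f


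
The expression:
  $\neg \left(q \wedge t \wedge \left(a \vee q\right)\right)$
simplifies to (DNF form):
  $\neg q \vee \neg t$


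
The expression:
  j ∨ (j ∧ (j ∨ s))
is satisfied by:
  {j: True}


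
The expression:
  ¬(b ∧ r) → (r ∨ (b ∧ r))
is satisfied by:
  {r: True}


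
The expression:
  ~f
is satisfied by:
  {f: False}


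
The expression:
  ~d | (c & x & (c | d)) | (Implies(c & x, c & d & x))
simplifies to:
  True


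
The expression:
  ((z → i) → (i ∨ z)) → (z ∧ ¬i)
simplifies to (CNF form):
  ¬i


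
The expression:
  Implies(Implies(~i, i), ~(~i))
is always true.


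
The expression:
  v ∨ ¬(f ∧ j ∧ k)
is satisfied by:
  {v: True, k: False, j: False, f: False}
  {f: False, k: False, v: False, j: False}
  {f: True, v: True, k: False, j: False}
  {f: True, k: False, v: False, j: False}
  {j: True, v: True, f: False, k: False}
  {j: True, f: False, k: False, v: False}
  {j: True, f: True, v: True, k: False}
  {j: True, f: True, k: False, v: False}
  {v: True, k: True, j: False, f: False}
  {k: True, j: False, v: False, f: False}
  {f: True, k: True, v: True, j: False}
  {f: True, k: True, j: False, v: False}
  {v: True, k: True, j: True, f: False}
  {k: True, j: True, f: False, v: False}
  {f: True, k: True, j: True, v: True}


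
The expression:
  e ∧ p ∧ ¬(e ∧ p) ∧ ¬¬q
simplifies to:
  False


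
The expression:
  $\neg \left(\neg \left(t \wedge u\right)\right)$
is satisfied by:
  {t: True, u: True}


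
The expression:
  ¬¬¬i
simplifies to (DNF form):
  ¬i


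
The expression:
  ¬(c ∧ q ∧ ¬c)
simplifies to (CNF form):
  True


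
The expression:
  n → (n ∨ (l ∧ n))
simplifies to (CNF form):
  True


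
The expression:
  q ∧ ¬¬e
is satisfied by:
  {e: True, q: True}


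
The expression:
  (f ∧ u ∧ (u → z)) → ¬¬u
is always true.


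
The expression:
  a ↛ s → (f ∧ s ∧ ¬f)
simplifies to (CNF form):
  s ∨ ¬a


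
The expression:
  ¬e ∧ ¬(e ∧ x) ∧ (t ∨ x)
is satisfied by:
  {x: True, t: True, e: False}
  {x: True, e: False, t: False}
  {t: True, e: False, x: False}


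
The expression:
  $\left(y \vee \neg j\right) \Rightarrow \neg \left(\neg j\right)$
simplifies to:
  $j$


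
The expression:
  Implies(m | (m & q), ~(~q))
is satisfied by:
  {q: True, m: False}
  {m: False, q: False}
  {m: True, q: True}


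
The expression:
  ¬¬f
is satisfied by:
  {f: True}


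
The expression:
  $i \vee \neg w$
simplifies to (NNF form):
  $i \vee \neg w$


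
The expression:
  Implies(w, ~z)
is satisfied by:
  {w: False, z: False}
  {z: True, w: False}
  {w: True, z: False}


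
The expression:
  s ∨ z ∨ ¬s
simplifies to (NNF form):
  True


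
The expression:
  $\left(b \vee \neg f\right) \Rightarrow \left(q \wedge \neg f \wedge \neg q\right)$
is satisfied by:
  {f: True, b: False}


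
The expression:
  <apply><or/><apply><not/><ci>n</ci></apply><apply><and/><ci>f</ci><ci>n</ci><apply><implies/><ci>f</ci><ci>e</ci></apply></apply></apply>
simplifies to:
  <apply><or/><apply><not/><ci>n</ci></apply><apply><and/><ci>e</ci><ci>f</ci></apply></apply>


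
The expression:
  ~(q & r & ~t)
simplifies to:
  t | ~q | ~r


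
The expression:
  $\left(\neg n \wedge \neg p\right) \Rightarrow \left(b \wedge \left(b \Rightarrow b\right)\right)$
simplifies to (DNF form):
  $b \vee n \vee p$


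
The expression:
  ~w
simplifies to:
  ~w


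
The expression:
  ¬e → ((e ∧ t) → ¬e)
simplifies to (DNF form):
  True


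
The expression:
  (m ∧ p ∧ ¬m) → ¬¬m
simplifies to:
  True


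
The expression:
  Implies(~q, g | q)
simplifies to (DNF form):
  g | q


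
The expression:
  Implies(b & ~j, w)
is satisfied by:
  {w: True, j: True, b: False}
  {w: True, j: False, b: False}
  {j: True, w: False, b: False}
  {w: False, j: False, b: False}
  {b: True, w: True, j: True}
  {b: True, w: True, j: False}
  {b: True, j: True, w: False}


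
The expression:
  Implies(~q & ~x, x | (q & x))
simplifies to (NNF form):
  q | x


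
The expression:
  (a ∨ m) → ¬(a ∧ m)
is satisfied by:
  {m: False, a: False}
  {a: True, m: False}
  {m: True, a: False}


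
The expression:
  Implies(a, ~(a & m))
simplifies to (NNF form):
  ~a | ~m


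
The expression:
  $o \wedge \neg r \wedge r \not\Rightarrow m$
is never true.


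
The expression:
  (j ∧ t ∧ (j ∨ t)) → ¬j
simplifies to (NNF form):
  ¬j ∨ ¬t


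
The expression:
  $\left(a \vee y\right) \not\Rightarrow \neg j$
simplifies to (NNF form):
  $j \wedge \left(a \vee y\right)$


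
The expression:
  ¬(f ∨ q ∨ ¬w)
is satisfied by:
  {w: True, q: False, f: False}


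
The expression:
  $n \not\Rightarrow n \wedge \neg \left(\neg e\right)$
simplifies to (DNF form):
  $\text{False}$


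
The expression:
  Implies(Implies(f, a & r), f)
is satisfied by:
  {f: True}


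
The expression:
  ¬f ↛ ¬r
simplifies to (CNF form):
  r ∧ ¬f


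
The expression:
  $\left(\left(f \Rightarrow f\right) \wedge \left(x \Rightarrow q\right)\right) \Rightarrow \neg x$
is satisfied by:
  {q: False, x: False}
  {x: True, q: False}
  {q: True, x: False}


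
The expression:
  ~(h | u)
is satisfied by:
  {u: False, h: False}


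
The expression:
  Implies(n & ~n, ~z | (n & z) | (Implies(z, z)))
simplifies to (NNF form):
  True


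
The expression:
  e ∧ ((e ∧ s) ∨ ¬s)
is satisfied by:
  {e: True}


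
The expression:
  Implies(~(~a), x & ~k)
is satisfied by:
  {x: True, k: False, a: False}
  {k: False, a: False, x: False}
  {x: True, k: True, a: False}
  {k: True, x: False, a: False}
  {a: True, x: True, k: False}


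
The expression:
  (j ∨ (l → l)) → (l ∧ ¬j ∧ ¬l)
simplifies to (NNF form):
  False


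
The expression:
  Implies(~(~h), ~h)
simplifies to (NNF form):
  ~h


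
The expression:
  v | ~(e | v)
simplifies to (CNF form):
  v | ~e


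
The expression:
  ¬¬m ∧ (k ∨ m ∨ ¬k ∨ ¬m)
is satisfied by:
  {m: True}


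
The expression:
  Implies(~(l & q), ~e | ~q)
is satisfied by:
  {l: True, e: False, q: False}
  {e: False, q: False, l: False}
  {q: True, l: True, e: False}
  {q: True, e: False, l: False}
  {l: True, e: True, q: False}
  {e: True, l: False, q: False}
  {q: True, e: True, l: True}


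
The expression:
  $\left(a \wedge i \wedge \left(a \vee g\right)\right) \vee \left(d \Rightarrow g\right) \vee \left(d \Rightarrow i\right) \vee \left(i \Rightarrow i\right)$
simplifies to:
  $\text{True}$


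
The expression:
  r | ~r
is always true.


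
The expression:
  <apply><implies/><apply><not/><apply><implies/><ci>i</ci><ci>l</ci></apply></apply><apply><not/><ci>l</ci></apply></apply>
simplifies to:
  <true/>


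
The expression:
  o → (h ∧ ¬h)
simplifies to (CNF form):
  ¬o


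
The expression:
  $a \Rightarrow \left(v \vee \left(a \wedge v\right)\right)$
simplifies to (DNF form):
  $v \vee \neg a$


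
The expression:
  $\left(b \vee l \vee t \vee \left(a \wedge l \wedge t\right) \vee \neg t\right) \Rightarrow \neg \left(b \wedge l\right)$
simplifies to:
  $\neg b \vee \neg l$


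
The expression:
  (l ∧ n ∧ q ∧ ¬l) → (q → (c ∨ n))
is always true.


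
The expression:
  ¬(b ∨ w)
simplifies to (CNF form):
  ¬b ∧ ¬w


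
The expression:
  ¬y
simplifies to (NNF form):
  ¬y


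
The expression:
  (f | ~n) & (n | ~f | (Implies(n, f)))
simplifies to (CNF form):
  f | ~n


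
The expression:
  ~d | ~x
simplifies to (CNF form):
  ~d | ~x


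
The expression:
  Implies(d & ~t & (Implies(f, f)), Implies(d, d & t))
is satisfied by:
  {t: True, d: False}
  {d: False, t: False}
  {d: True, t: True}


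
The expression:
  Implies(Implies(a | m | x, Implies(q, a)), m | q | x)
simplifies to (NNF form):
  m | q | x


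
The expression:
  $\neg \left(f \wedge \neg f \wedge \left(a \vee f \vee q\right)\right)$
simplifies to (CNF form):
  $\text{True}$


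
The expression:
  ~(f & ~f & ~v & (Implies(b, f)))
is always true.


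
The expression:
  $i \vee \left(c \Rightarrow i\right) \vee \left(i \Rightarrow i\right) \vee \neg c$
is always true.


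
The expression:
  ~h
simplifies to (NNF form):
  ~h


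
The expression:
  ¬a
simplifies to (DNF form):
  ¬a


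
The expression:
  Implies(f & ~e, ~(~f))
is always true.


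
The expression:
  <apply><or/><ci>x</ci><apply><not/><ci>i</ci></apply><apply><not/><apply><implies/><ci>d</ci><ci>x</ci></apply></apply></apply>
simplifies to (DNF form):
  <apply><or/><ci>d</ci><ci>x</ci><apply><not/><ci>i</ci></apply></apply>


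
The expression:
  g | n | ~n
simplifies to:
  True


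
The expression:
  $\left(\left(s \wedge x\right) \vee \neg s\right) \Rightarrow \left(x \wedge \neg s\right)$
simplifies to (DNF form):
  $\left(s \wedge \neg x\right) \vee \left(x \wedge \neg s\right)$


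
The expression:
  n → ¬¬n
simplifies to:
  True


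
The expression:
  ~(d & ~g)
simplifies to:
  g | ~d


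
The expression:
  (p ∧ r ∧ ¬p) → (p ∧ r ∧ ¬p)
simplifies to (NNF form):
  True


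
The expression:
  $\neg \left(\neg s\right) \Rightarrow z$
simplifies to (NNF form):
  $z \vee \neg s$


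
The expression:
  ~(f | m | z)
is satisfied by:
  {z: False, f: False, m: False}


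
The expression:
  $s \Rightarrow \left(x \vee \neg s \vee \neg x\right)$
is always true.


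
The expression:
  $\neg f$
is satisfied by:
  {f: False}


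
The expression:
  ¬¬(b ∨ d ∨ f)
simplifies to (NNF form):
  b ∨ d ∨ f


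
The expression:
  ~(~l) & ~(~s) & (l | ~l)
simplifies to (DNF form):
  l & s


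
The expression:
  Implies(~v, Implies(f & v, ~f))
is always true.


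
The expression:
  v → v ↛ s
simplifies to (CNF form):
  ¬s ∨ ¬v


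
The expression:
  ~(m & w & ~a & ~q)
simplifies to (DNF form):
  a | q | ~m | ~w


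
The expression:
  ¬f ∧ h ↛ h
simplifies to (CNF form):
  False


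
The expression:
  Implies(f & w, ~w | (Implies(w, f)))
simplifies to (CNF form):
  True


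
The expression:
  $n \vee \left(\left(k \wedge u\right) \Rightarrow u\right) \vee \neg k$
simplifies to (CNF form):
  $\text{True}$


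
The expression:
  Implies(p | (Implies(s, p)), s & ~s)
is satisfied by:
  {s: True, p: False}


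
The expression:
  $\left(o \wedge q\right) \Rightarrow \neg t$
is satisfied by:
  {o: False, t: False, q: False}
  {q: True, o: False, t: False}
  {t: True, o: False, q: False}
  {q: True, t: True, o: False}
  {o: True, q: False, t: False}
  {q: True, o: True, t: False}
  {t: True, o: True, q: False}


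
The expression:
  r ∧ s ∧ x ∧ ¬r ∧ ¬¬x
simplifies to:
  False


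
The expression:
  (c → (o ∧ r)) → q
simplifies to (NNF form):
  q ∨ (c ∧ ¬o) ∨ (c ∧ ¬r)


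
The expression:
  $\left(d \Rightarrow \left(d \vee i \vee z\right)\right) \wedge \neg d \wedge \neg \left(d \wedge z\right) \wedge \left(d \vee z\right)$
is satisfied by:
  {z: True, d: False}


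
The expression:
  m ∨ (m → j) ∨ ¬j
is always true.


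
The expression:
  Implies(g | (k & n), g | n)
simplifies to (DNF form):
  True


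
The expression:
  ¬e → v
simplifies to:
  e ∨ v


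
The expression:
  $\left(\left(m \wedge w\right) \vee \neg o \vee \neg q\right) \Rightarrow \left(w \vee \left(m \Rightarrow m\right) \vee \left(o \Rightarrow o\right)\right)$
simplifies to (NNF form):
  $\text{True}$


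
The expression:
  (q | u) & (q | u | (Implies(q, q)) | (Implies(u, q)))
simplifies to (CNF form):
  q | u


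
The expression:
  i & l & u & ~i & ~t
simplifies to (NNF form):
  False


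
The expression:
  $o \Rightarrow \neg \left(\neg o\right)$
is always true.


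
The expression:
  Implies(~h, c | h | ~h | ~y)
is always true.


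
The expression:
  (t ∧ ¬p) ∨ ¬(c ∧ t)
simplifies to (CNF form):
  ¬c ∨ ¬p ∨ ¬t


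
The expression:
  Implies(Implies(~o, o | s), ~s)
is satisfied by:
  {s: False}


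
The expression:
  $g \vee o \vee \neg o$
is always true.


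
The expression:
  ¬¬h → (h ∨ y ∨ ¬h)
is always true.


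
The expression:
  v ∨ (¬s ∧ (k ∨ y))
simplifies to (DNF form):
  v ∨ (k ∧ ¬s) ∨ (y ∧ ¬s)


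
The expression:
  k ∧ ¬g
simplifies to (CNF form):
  k ∧ ¬g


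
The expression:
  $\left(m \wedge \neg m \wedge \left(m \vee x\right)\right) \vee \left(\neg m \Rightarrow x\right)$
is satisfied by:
  {x: True, m: True}
  {x: True, m: False}
  {m: True, x: False}


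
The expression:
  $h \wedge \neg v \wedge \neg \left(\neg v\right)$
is never true.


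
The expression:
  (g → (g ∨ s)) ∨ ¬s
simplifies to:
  True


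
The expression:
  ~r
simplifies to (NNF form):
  ~r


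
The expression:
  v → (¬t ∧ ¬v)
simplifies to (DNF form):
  ¬v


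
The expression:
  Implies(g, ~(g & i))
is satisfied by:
  {g: False, i: False}
  {i: True, g: False}
  {g: True, i: False}


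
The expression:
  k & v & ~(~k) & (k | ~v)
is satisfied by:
  {k: True, v: True}


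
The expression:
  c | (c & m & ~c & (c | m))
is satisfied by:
  {c: True}


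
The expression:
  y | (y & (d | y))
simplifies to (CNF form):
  y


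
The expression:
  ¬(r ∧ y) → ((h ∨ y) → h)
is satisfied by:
  {r: True, h: True, y: False}
  {r: True, h: False, y: False}
  {h: True, r: False, y: False}
  {r: False, h: False, y: False}
  {r: True, y: True, h: True}
  {r: True, y: True, h: False}
  {y: True, h: True, r: False}


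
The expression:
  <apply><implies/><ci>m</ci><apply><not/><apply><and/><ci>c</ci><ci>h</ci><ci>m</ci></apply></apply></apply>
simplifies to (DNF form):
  <apply><or/><apply><not/><ci>c</ci></apply><apply><not/><ci>h</ci></apply><apply><not/><ci>m</ci></apply></apply>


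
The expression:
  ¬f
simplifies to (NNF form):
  ¬f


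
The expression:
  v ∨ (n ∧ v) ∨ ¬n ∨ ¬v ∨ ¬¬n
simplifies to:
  True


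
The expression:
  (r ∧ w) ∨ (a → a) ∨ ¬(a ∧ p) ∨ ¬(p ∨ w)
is always true.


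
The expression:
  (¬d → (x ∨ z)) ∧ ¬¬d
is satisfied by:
  {d: True}


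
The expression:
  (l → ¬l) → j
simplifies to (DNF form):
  j ∨ l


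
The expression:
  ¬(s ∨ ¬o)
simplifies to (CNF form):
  o ∧ ¬s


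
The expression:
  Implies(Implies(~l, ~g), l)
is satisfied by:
  {l: True, g: True}
  {l: True, g: False}
  {g: True, l: False}


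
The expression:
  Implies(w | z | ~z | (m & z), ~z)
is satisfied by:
  {z: False}


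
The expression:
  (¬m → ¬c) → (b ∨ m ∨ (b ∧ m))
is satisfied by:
  {b: True, m: True, c: True}
  {b: True, m: True, c: False}
  {b: True, c: True, m: False}
  {b: True, c: False, m: False}
  {m: True, c: True, b: False}
  {m: True, c: False, b: False}
  {c: True, m: False, b: False}


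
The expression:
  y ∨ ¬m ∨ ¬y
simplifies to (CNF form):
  True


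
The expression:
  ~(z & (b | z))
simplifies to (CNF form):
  ~z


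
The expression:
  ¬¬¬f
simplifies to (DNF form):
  ¬f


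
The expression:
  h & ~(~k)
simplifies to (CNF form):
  h & k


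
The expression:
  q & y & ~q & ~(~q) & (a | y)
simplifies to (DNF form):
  False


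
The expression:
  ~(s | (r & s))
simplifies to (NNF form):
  ~s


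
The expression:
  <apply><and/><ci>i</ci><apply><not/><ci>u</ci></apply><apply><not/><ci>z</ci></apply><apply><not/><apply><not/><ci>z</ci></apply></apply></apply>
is never true.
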